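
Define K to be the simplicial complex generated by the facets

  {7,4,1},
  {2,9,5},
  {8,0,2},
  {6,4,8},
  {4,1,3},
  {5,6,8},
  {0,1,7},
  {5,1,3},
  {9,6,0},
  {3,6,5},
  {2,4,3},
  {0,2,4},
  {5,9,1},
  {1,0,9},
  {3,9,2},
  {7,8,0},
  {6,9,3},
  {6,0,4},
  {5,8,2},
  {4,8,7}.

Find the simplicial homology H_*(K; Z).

H_0 = Z,  H_1 = Z ⊕ Z/2Z,  H_2 = 0.

Order the vertices as 0 < 1 < 2 < 3 < 4 < 5 < 6 < 7 < 8 < 9. Listing each simplex with vertices in this order, K has dimension 2 with simplices:

  0-simplices (10): [0], [1], [2], [3], [4], [5], [6], [7], [8], [9]
  1-simplices (30): (30 of them)
  2-simplices (20): (20 of them)

Hence C_0 ≅ Z^10, C_1 ≅ Z^30, C_2 ≅ Z^20.

∂_1: C_1 → C_0 maps an edge to its endpoints' difference, ∂[p,q] = q − p.
This gives a 10×30 integer matrix of rank 9; reducing to Smith normal form yields diagonal entries (1,1,1,1,1,1,1,1,1).

The boundary map ∂_2: C_2 → C_1 maps a triangle to the signed sum of its edges. For instance
  ∂[0,1,7] = [1,7] − [0,7] + [0,1],
  ∂[0,4,6] = [4,6] − [0,6] + [0,4].
The resulting 30×20 matrix has rank 20, and its Smith normal form has invariant factors (1,1,1,1,1,1,1,1,1,1,1,1,1,1,1,1,1,1,1,2).

Computing H_k = (kernel of ∂_k) / (image of ∂_{k+1}):

  H_0: rank C_0 − rank ∂_1 = 10 − 9 = 1, and the invariant factors of ∂_1 are all 1, so H_0 = Z.
  H_1: rank ker ∂_1 − rank ∂_2 = (30 − 9) − 20 = 1, and ∂_2 has invariant factor 2 > 1, so H_1 = Z ⊕ Z/2Z.
  H_2: rank ker ∂_2 − rank ∂_3 = (20 − 20) − 0 = 0, and there is no ∂_3, so H_2 = 0.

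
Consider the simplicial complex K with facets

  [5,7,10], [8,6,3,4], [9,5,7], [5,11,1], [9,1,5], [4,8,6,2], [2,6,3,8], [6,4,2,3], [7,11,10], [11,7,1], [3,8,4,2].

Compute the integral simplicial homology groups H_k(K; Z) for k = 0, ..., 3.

H_0 ≅ Z^2,  H_1 ≅ Z,  H_2 = 0,  H_3 ≅ Z.

Fix the vertex order 1 < 2 < 3 < 4 < 5 < 6 < 7 < 8 < 9 < 10 < 11 and write every simplex with vertices in increasing order. Then dim K = 3 and the simplices of K are:

  0-simplices (11): [1], [2], [3], [4], [5], [6], [7], [8], [9], [10], [11]
  1-simplices (22): [1,5], [1,7], [1,9], [1,11], [2,3], [2,4], [2,6], [2,8], [3,4], [3,6], [3,8], [4,6], [4,8], [5,7], [5,9], [5,10], [5,11], [6,8], [7,9], [7,10], [7,11], [10,11]
  2-simplices (16): [1,5,9], [1,5,11], [1,7,11], [2,3,4], [2,3,6], [2,3,8], [2,4,6], [2,4,8], [2,6,8], [3,4,6], [3,4,8], [3,6,8], [4,6,8], [5,7,9], [5,7,10], [7,10,11]
  3-simplices (5): [2,3,4,6], [2,3,4,8], [2,3,6,8], [2,4,6,8], [3,4,6,8]

Hence C_0 ≅ Z^11, C_1 ≅ Z^22, C_2 ≅ Z^16, C_3 ≅ Z^5.

Boundary ∂_1: C_1 → C_0 is given by ∂[p,q] = [q] − [p].
The 11×22 boundary matrix has rank 9 and Smith normal form diag(1,1,1,1,1,1,1,1,1).

The boundary map ∂_2: C_2 → C_1 acts by ∂[p,q,r] = [q,r] − [p,r] + [p,q]. For instance
  ∂[1,5,9] = [5,9] − [1,9] + [1,5],
  ∂[2,4,6] = [4,6] − [2,6] + [2,4].
The resulting 22×16 matrix has rank 12, and its Smith normal form has invariant factors (1,1,1,1,1,1,1,1,1,1,1,1).

Boundary ∂_3: C_3 → C_2 sends each 3-simplex σ to the alternating sum Σ_i (−1)^i (σ with its i-th vertex removed). For instance
  ∂[2,4,6,8] = [4,6,8] − [2,6,8] + [2,4,8] − [2,4,6],
  ∂[2,3,4,6] = [3,4,6] − [2,4,6] + [2,3,6] − [2,3,4].
As a 16×5 matrix over Z this has rank 4, with invariant factors (1,1,1,1).

From H_k ≅ ker(∂_k) / im(∂_{k+1}) we obtain:

  H_0: rank C_0 − rank ∂_1 = 11 − 9 = 2, and the invariant factors of ∂_1 are all 1, so H_0 = Z^2.
  H_1: rank ker ∂_1 − rank ∂_2 = (22 − 9) − 12 = 1, and the invariant factors of ∂_2 are all 1, so H_1 = Z.
  H_2: rank ker ∂_2 − rank ∂_3 = (16 − 12) − 4 = 0, and the invariant factors of ∂_3 are all 1, so H_2 = 0.
  H_3: rank ker ∂_3 − rank ∂_4 = (5 − 4) − 0 = 1, and there is no ∂_4, so H_3 = Z.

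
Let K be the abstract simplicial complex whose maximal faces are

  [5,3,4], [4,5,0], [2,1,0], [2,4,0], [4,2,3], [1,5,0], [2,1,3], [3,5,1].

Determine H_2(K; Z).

H_2 = Z.

K has 6 vertices, 12 edges, 8 triangles.
rank ∂_2 = 7, rank ∂_3 = 0 ⇒ b_2 = 8 − 7 − 0 = 1. So H_2 = Z.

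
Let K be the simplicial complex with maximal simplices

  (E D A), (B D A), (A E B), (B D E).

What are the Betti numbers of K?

b_0 = 1, b_1 = 0, b_2 = 1.

Order the vertices as A < B < D < E. Listing each simplex with vertices in this order, K has dimension 2 with simplices:

  0-simplices (4): A, B, D, E
  1-simplices (6): AB, AD, AE, BD, BE, DE
  2-simplices (4): ABD, ABE, ADE, BDE

so the chain groups are C_0 ≅ Z^4, C_1 ≅ Z^6, C_2 ≅ Z^4.

The boundary map ∂_1: C_1 → C_0 sends each edge [p,q] (with p < q) to q − p.
This gives a 4×6 integer matrix of rank 3; reducing to Smith normal form yields diagonal entries (1,1,1).

The boundary map ∂_2: C_2 → C_1 acts by ∂[p,q,r] = [q,r] − [p,r] + [p,q]. For instance
  ∂ABD = BD − AD + AB,
  ∂ABE = BE − AE + AB.
The 6×4 boundary matrix has rank 3 and Smith normal form diag(1,1,1).

Reading off H_k = ker ∂_k / im ∂_{k+1}:

  H_0: rank C_0 − rank ∂_1 = 4 − 3 = 1, and the invariant factors of ∂_1 are all 1, so H_0 ≅ Z.
  H_1: rank ker ∂_1 − rank ∂_2 = (6 − 3) − 3 = 0, and the invariant factors of ∂_2 are all 1, so H_1 ≅ 0.
  H_2: rank ker ∂_2 − rank ∂_3 = (4 − 3) − 0 = 1, and there is no ∂_3, so H_2 ≅ Z.

As a check, the Euler characteristic is 4 − 6 + 4 = 2, which agrees with 1 − 0 + 1 = 2.
(K is a triangulation of the 2-sphere S^2.)

Hence the Betti numbers are b_0 = 1, b_1 = 0, b_2 = 1.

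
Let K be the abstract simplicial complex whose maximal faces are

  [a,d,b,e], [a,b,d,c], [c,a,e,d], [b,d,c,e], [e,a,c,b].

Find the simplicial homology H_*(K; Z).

H_0 ≅ Z,  H_1 = 0,  H_2 = 0,  H_3 ≅ Z.

K has 5 vertices, 10 edges, 10 triangles, 5 3-simplices.
rank ∂_0 = 0, rank ∂_1 = 4 ⇒ b_0 = 5 − 0 − 4 = 1; all invariant factors of ∂_1 are 1 so no torsion. So H_0 ≅ Z.
rank ∂_1 = 4, rank ∂_2 = 6 ⇒ b_1 = 10 − 4 − 6 = 0; all invariant factors of ∂_2 are 1 so no torsion. So H_1 ≅ 0.
rank ∂_2 = 6, rank ∂_3 = 4 ⇒ b_2 = 10 − 6 − 4 = 0; all invariant factors of ∂_3 are 1 so no torsion. So H_2 ≅ 0.
rank ∂_3 = 4, rank ∂_4 = 0 ⇒ b_3 = 5 − 4 − 0 = 1. So H_3 ≅ Z.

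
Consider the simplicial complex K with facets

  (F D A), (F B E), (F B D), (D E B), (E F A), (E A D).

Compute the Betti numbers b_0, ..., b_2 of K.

Fix the vertex order A < B < D < E < F and write every simplex with vertices in increasing order. Then dim K = 2 and the simplices of K are:

  0-simplices (5): A, B, D, E, F
  1-simplices (9): AD, AE, AF, BD, BE, BF, DE, DF, EF
  2-simplices (6): ADE, ADF, AEF, BDE, BDF, BEF

Hence C_0 ≅ Z^5, C_1 ≅ Z^9, C_2 ≅ Z^6.

The boundary map ∂_1: C_1 → C_0 maps an edge to its endpoints' difference, ∂[p,q] = q − p.
The resulting 5×9 matrix has rank 4, and its Smith normal form has invariant factors (1,1,1,1).

The boundary map ∂_2: C_2 → C_1 maps a triangle to the signed sum of its edges. For instance
  ∂ADE = DE − AE + AD,
  ∂BDE = DE − BE + BD.
As a 9×6 matrix over Z this has rank 5, with invariant factors (1,1,1,1,1).

Computing H_k = (kernel of ∂_k) / (image of ∂_{k+1}):

  H_0: rank C_0 − rank ∂_1 = 5 − 4 = 1, and the invariant factors of ∂_1 are all 1, so H_0 ≅ Z.
  H_1: rank ker ∂_1 − rank ∂_2 = (9 − 4) − 5 = 0, and the invariant factors of ∂_2 are all 1, so H_1 ≅ 0.
  H_2: rank ker ∂_2 − rank ∂_3 = (6 − 5) − 0 = 1, and there is no ∂_3, so H_2 ≅ Z.

Hence the Betti numbers are b_0 = 1, b_1 = 0, b_2 = 1.

b_0 = 1, b_1 = 0, b_2 = 1.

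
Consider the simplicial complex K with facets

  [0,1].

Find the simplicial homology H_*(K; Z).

Fix the vertex order 0 < 1 and write every simplex with vertices in increasing order. Then dim K = 1 and the simplices of K are:

  0-simplices (2): [0], [1]
  1-simplices (1): [0,1]

Hence C_0 ≅ Z^2, C_1 ≅ Z^1.

The boundary map ∂_1: C_1 → C_0 maps an edge to its endpoints' difference, ∂[p,q] = q − p.
The resulting 2×1 matrix has rank 1, and its Smith normal form has invariant factors (1).

Now H_k = ker ∂_k / im ∂_{k+1}, so:

  H_0: rank C_0 − rank ∂_1 = 2 − 1 = 1, and the invariant factors of ∂_1 are all 1, so H_0 ≅ Z.
  H_1: rank ker ∂_1 − rank ∂_2 = (1 − 1) − 0 = 0, and there is no ∂_2, so H_1 ≅ 0.

H_0 ≅ Z,  H_1 = 0.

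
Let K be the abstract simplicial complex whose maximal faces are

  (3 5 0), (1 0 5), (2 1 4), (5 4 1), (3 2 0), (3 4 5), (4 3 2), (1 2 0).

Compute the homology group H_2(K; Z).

We work with the vertex ordering 0 < 1 < 2 < 3 < 4 < 5. The simplices of K, each written with vertices in increasing order, are:

  0-simplices (6): [0], [1], [2], [3], [4], [5]
  1-simplices (12): [0,1], [0,2], [0,3], [0,5], [1,2], [1,4], [1,5], [2,3], [2,4], [3,4], [3,5], [4,5]
  2-simplices (8): [0,1,2], [0,1,5], [0,2,3], [0,3,5], [1,2,4], [1,4,5], [2,3,4], [3,4,5]

so the chain groups are C_0 ≅ Z^6, C_1 ≅ Z^12, C_2 ≅ Z^8.

∂_1: C_1 → C_0 maps an edge to its endpoints' difference, ∂[p,q] = q − p. For instance
  ∂[1,5] = [5] − [1].
This gives a 6×12 integer matrix of rank 5; reducing to Smith normal form yields diagonal entries (1,1,1,1,1).

The boundary map ∂_2: C_2 → C_1 maps a triangle to the signed sum of its edges. For instance
  ∂[3,4,5] = [4,5] − [3,5] + [3,4],
  ∂[0,2,3] = [2,3] − [0,3] + [0,2].
As a 12×8 matrix over Z this has rank 7, with invariant factors (1,1,1,1,1,1,1).

Now H_k = ker ∂_k / im ∂_{k+1}, so:

  H_2: rank ker ∂_2 − rank ∂_3 = (8 − 7) − 0 = 1, and there is no ∂_3, so H_2 ≅ Z.

(K is a triangulation of the 2-sphere S^2.)

H_2 ≅ Z.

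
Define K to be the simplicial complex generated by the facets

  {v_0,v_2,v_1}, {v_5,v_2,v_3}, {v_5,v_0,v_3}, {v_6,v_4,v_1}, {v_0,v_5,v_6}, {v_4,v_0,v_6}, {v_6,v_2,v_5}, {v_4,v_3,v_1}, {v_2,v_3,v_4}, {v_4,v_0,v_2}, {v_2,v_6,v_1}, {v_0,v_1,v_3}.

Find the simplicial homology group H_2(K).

Take the total order v_0 < v_1 < v_2 < v_3 < v_4 < v_5 < v_6 on the vertex set. Then K (dimension 2) consists of the simplices:

  0-simplices (7): [v_0], [v_1], [v_2], [v_3], [v_4], [v_5], [v_6]
  1-simplices (18): (18 of them)
  2-simplices (12): (12 of them)

Hence C_0 ≅ Z^7, C_1 ≅ Z^18, C_2 ≅ Z^12.

∂_1: C_1 → C_0 sends each edge [p,q] (with p < q) to q − p. For instance
  ∂[v_1,v_6] = [v_6] − [v_1].
The 7×18 boundary matrix has rank 6 and Smith normal form diag(1,1,1,1,1,1).

The boundary map ∂_2: C_2 → C_1 sends each 2-simplex [p,q,r] to [q,r] − [p,r] + [p,q]. For instance
  ∂[v_0,v_4,v_6] = [v_4,v_6] − [v_0,v_6] + [v_0,v_4],
  ∂[v_1,v_3,v_4] = [v_3,v_4] − [v_1,v_4] + [v_1,v_3].
The resulting 18×12 matrix has rank 12, and its Smith normal form has invariant factors (1,1,1,1,1,1,1,1,1,1,1,2).

Now H_k = ker ∂_k / im ∂_{k+1}, so:

  H_2: rank ker ∂_2 − rank ∂_3 = (12 − 12) − 0 = 0, and there is no ∂_3, so H_2 ≅ 0.

H_2 ≅ 0.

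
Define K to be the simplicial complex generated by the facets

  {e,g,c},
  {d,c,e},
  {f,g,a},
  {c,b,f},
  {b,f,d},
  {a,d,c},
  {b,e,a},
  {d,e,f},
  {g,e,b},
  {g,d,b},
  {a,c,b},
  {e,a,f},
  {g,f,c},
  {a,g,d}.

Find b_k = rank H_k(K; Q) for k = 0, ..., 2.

We work with the vertex ordering a < b < c < d < e < f < g. The simplices of K, each written with vertices in increasing order, are:

  0-simplices (7): a, b, c, d, e, f, g
  1-simplices (21): ab, ac, ad, ae, af, ag, bc, bd, be, bf, bg, cd, ce, cf, cg, de, df, dg, ef, eg, fg
  2-simplices (14): abc, abe, acd, adg, aef, afg, bcf, bdf, bdg, beg, cde, ceg, cfg, def

so the chain groups are C_0 ≅ Z^7, C_1 ≅ Z^21, C_2 ≅ Z^14.

∂_1: C_1 → C_0 maps an edge to its endpoints' difference, ∂[p,q] = q − p.
As a 7×21 matrix over Z this has rank 6, with invariant factors (1,1,1,1,1,1).

Boundary ∂_2: C_2 → C_1 acts by ∂[p,q,r] = [q,r] − [p,r] + [p,q]. For instance
  ∂cde = de − ce + cd,
  ∂adg = dg − ag + ad.
As a 21×14 matrix over Z this has rank 13, with invariant factors (1,1,1,1,1,1,1,1,1,1,1,1,1).

From H_k ≅ ker(∂_k) / im(∂_{k+1}) we obtain:

  H_0: rank C_0 − rank ∂_1 = 7 − 6 = 1, and the invariant factors of ∂_1 are all 1, so H_0 = Z.
  H_1: rank ker ∂_1 − rank ∂_2 = (21 − 6) − 13 = 2, and the invariant factors of ∂_2 are all 1, so H_1 = Z^2.
  H_2: rank ker ∂_2 − rank ∂_3 = (14 − 13) − 0 = 1, and there is no ∂_3, so H_2 = Z.

(K is a triangulation of the torus T^2.)

Hence the Betti numbers are b_0 = 1, b_1 = 2, b_2 = 1.

b_0 = 1, b_1 = 2, b_2 = 1.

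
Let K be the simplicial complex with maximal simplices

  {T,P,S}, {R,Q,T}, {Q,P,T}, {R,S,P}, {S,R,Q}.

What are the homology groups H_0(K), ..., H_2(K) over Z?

Fix the vertex order P < Q < R < S < T and write every simplex with vertices in increasing order. Then dim K = 2 and the simplices of K are:

  0-simplices (5): P, Q, R, S, T
  1-simplices (10): PQ, PR, PS, PT, QR, QS, QT, RS, RT, ST
  2-simplices (5): PQT, PRS, PST, QRS, QRT

giving chain groups C_0 ≅ Z^5, C_1 ≅ Z^10, C_2 ≅ Z^5.

The boundary map ∂_1: C_1 → C_0 is given by ∂[p,q] = [q] − [p]. For instance
  ∂QT = T − Q.
The resulting 5×10 matrix has rank 4, and its Smith normal form has invariant factors (1,1,1,1).

The boundary map ∂_2: C_2 → C_1 sends each 2-simplex [p,q,r] to [q,r] − [p,r] + [p,q]. For instance
  ∂QRT = RT − QT + QR,
  ∂PQT = QT − PT + PQ.
This gives a 10×5 integer matrix of rank 5; reducing to Smith normal form yields diagonal entries (1,1,1,1,1).

Computing H_k = (kernel of ∂_k) / (image of ∂_{k+1}):

  H_0: rank C_0 − rank ∂_1 = 5 − 4 = 1, and the invariant factors of ∂_1 are all 1, so H_0 ≅ Z.
  H_1: rank ker ∂_1 − rank ∂_2 = (10 − 4) − 5 = 1, and the invariant factors of ∂_2 are all 1, so H_1 ≅ Z.
  H_2: rank ker ∂_2 − rank ∂_3 = (5 − 5) − 0 = 0, and there is no ∂_3, so H_2 ≅ 0.

As a check, the Euler characteristic is 5 − 10 + 5 = 0, which agrees with 1 − 1 + 0 = 0.
(K is a triangulation of the Möbius band.)

H_0 = Z,  H_1 = Z,  H_2 = 0.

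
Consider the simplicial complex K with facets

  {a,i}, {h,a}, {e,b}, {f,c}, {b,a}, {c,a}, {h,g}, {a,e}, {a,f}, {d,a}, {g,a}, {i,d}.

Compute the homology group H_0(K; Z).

Order the vertices as a < b < c < d < e < f < g < h < i. Listing each simplex with vertices in this order, K has dimension 1 with simplices:

  0-simplices (9): a, b, c, d, e, f, g, h, i
  1-simplices (12): ab, ac, ad, ae, af, ag, ah, ai, be, cf, di, gh

giving chain groups C_0 ≅ Z^9, C_1 ≅ Z^12.

∂_1: C_1 → C_0 is given by ∂[p,q] = [q] − [p].
The resulting 9×12 matrix has rank 8, and its Smith normal form has invariant factors (1,1,1,1,1,1,1,1).

From H_k ≅ ker(∂_k) / im(∂_{k+1}) we obtain:

  H_0: rank C_0 − rank ∂_1 = 9 − 8 = 1, and the invariant factors of ∂_1 are all 1, so H_0 ≅ Z.

(K is a triangulation of a wedge of 4 circles.)

H_0 = Z.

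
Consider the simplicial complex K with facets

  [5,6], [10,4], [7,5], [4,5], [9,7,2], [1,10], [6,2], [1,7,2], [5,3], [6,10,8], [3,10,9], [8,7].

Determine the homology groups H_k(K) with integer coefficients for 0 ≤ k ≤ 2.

H_0 ≅ Z,  H_1 ≅ Z^6,  H_2 = 0.

We work with the vertex ordering 1 < 2 < 3 < 4 < 5 < 6 < 7 < 8 < 9 < 10. The simplices of K, each written with vertices in increasing order, are:

  0-simplices (10): [1], [2], [3], [4], [5], [6], [7], [8], [9], [10]
  1-simplices (19): [1,2], [1,7], [1,10], [2,6], [2,7], [2,9], [3,5], [3,9], [3,10], [4,5], [4,10], [5,6], [5,7], [6,8], [6,10], [7,8], [7,9], [8,10], [9,10]
  2-simplices (4): [1,2,7], [2,7,9], [3,9,10], [6,8,10]

giving chain groups C_0 ≅ Z^10, C_1 ≅ Z^19, C_2 ≅ Z^4.

Boundary ∂_1: C_1 → C_0 maps an edge to its endpoints' difference, ∂[p,q] = q − p. For instance
  ∂[2,7] = [7] − [2].
As a 10×19 matrix over Z this has rank 9, with invariant factors (1,1,1,1,1,1,1,1,1).

Boundary ∂_2: C_2 → C_1 maps a triangle to the signed sum of its edges. For instance
  ∂[6,8,10] = [8,10] − [6,10] + [6,8],
  ∂[1,2,7] = [2,7] − [1,7] + [1,2].
As a 19×4 matrix over Z this has rank 4, with invariant factors (1,1,1,1).

From H_k ≅ ker(∂_k) / im(∂_{k+1}) we obtain:

  H_0: rank C_0 − rank ∂_1 = 10 − 9 = 1, and the invariant factors of ∂_1 are all 1, so H_0 = Z.
  H_1: rank ker ∂_1 − rank ∂_2 = (19 − 9) − 4 = 6, and the invariant factors of ∂_2 are all 1, so H_1 = Z^6.
  H_2: rank ker ∂_2 − rank ∂_3 = (4 − 4) − 0 = 0, and there is no ∂_3, so H_2 = 0.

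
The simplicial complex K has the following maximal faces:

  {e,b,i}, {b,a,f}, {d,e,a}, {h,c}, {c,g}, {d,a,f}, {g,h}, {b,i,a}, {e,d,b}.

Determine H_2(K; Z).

K has 9 vertices, 15 edges, 6 triangles.
rank ∂_2 = 6, rank ∂_3 = 0 ⇒ b_2 = 6 − 6 − 0 = 0. So H_2 = 0.

H_2 = 0.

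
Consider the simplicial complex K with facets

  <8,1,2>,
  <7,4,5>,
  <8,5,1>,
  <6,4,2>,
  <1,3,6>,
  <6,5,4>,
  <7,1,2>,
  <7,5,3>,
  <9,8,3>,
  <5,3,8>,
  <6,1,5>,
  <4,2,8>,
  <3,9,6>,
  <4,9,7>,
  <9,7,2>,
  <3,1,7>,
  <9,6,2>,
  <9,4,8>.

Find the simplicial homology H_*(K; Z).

Order the vertices as 1 < 2 < 3 < 4 < 5 < 6 < 7 < 8 < 9. Listing each simplex with vertices in this order, K has dimension 2 with simplices:

  0-simplices (9): [1], [2], [3], [4], [5], [6], [7], [8], [9]
  1-simplices (27): (27 of them)
  2-simplices (18): [1,2,7], [1,2,8], [1,3,6], [1,3,7], [1,5,6], [1,5,8], [2,4,6], [2,4,8], [2,6,9], [2,7,9], [3,5,7], [3,5,8], [3,6,9], [3,8,9], [4,5,6], [4,5,7], [4,7,9], [4,8,9]

Hence C_0 ≅ Z^9, C_1 ≅ Z^27, C_2 ≅ Z^18.

The boundary map ∂_1: C_1 → C_0 is given by ∂[p,q] = [q] − [p].
The 9×27 boundary matrix has rank 8 and Smith normal form diag(1,1,1,1,1,1,1,1).

The boundary map ∂_2: C_2 → C_1 maps a triangle to the signed sum of its edges. For instance
  ∂[3,5,8] = [5,8] − [3,8] + [3,5],
  ∂[1,3,6] = [3,6] − [1,6] + [1,3].
As a 27×18 matrix over Z this has rank 18, with invariant factors (1,1,1,1,1,1,1,1,1,1,1,1,1,1,1,1,1,2).

From H_k ≅ ker(∂_k) / im(∂_{k+1}) we obtain:

  H_0: rank C_0 − rank ∂_1 = 9 − 8 = 1, and the invariant factors of ∂_1 are all 1, so H_0 ≅ Z.
  H_1: rank ker ∂_1 − rank ∂_2 = (27 − 8) − 18 = 1, and ∂_2 has invariant factor 2 > 1, so H_1 ≅ Z ⊕ Z/2Z.
  H_2: rank ker ∂_2 − rank ∂_3 = (18 − 18) − 0 = 0, and there is no ∂_3, so H_2 ≅ 0.

As a check, the Euler characteristic is 9 − 27 + 18 = 0, which agrees with 1 − 1 + 0 = 0.
(K is a triangulation of the Klein bottle.)

H_0 = Z,  H_1 = Z ⊕ Z/2Z,  H_2 = 0.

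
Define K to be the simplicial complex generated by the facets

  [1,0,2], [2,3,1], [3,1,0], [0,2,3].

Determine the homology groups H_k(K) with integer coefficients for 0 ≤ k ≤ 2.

H_0 ≅ Z,  H_1 = 0,  H_2 ≅ Z.

Order the vertices as 0 < 1 < 2 < 3. Listing each simplex with vertices in this order, K has dimension 2 with simplices:

  0-simplices (4): [0], [1], [2], [3]
  1-simplices (6): [0,1], [0,2], [0,3], [1,2], [1,3], [2,3]
  2-simplices (4): [0,1,2], [0,1,3], [0,2,3], [1,2,3]

Hence C_0 ≅ Z^4, C_1 ≅ Z^6, C_2 ≅ Z^4.

Boundary ∂_1: C_1 → C_0 is given by ∂[p,q] = [q] − [p]. For instance
  ∂[1,2] = [2] − [1].
The resulting 4×6 matrix has rank 3, and its Smith normal form has invariant factors (1,1,1).

The boundary map ∂_2: C_2 → C_1 sends each 2-simplex [p,q,r] to [q,r] − [p,r] + [p,q]. For instance
  ∂[1,2,3] = [2,3] − [1,3] + [1,2],
  ∂[0,2,3] = [2,3] − [0,3] + [0,2].
The 6×4 boundary matrix has rank 3 and Smith normal form diag(1,1,1).

Now H_k = ker ∂_k / im ∂_{k+1}, so:

  H_0: rank C_0 − rank ∂_1 = 4 − 3 = 1, and the invariant factors of ∂_1 are all 1, so H_0 ≅ Z.
  H_1: rank ker ∂_1 − rank ∂_2 = (6 − 3) − 3 = 0, and the invariant factors of ∂_2 are all 1, so H_1 ≅ 0.
  H_2: rank ker ∂_2 − rank ∂_3 = (4 − 3) − 0 = 1, and there is no ∂_3, so H_2 ≅ Z.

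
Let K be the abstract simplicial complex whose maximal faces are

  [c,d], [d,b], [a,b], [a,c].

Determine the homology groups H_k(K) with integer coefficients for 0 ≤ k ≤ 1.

We work with the vertex ordering a < b < c < d. The simplices of K, each written with vertices in increasing order, are:

  0-simplices (4): a, b, c, d
  1-simplices (4): ab, ac, bd, cd

so the chain groups are C_0 ≅ Z^4, C_1 ≅ Z^4.

∂_1: C_1 → C_0 maps an edge to its endpoints' difference, ∂[p,q] = q − p. For instance
  ∂bd = d − b.
The resulting 4×4 matrix has rank 3, and its Smith normal form has invariant factors (1,1,1).

Now H_k = ker ∂_k / im ∂_{k+1}, so:

  H_0: rank C_0 − rank ∂_1 = 4 − 3 = 1, and the invariant factors of ∂_1 are all 1, so H_0 = Z.
  H_1: rank ker ∂_1 − rank ∂_2 = (4 − 3) − 0 = 1, and there is no ∂_2, so H_1 = Z.

(K is a triangulation of the circle S^1.)

H_0 = Z,  H_1 = Z.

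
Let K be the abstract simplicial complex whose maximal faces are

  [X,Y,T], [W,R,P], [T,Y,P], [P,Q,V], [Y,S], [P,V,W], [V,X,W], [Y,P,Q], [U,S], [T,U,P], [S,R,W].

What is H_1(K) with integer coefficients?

Order the vertices as P < Q < R < S < T < U < V < W < X < Y. Listing each simplex with vertices in this order, K has dimension 2 with simplices:

  0-simplices (10): P, Q, R, S, T, U, V, W, X, Y
  1-simplices (21): PQ, PR, PT, PU, PV, PW, PY, QV, QY, RS, RW, SU, SW, SY, TU, TX, TY, VW, VX, WX, XY
  2-simplices (9): PQV, PQY, PRW, PTU, PTY, PVW, RSW, TXY, VWX

Hence C_0 ≅ Z^10, C_1 ≅ Z^21, C_2 ≅ Z^9.

The boundary map ∂_1: C_1 → C_0 maps an edge to its endpoints' difference, ∂[p,q] = q − p. For instance
  ∂VX = X − V.
As a 10×21 matrix over Z this has rank 9, with invariant factors (1,1,1,1,1,1,1,1,1).

The boundary map ∂_2: C_2 → C_1 acts by ∂[p,q,r] = [q,r] − [p,r] + [p,q]. For instance
  ∂PQV = QV − PV + PQ,
  ∂PTY = TY − PY + PT.
As a 21×9 matrix over Z this has rank 9, with invariant factors (1,1,1,1,1,1,1,1,1).

Reading off H_k = ker ∂_k / im ∂_{k+1}:

  H_1: rank ker ∂_1 − rank ∂_2 = (21 − 9) − 9 = 3, and the invariant factors of ∂_2 are all 1, so H_1 = Z^3.

H_1 = Z^3.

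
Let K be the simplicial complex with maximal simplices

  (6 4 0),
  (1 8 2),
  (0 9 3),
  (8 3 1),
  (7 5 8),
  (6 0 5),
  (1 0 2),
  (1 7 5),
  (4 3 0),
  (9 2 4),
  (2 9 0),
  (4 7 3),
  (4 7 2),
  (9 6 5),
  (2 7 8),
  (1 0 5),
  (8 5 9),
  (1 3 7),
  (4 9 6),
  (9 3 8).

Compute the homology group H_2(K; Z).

Take the total order 0 < 1 < 2 < 3 < 4 < 5 < 6 < 7 < 8 < 9 on the vertex set. Then K (dimension 2) consists of the simplices:

  0-simplices (10): [0], [1], [2], [3], [4], [5], [6], [7], [8], [9]
  1-simplices (30): (30 of them)
  2-simplices (20): (20 of them)

Hence C_0 ≅ Z^10, C_1 ≅ Z^30, C_2 ≅ Z^20.

∂_1: C_1 → C_0 sends each edge [p,q] (with p < q) to q − p. For instance
  ∂[5,7] = [7] − [5].
As a 10×30 matrix over Z this has rank 9, with invariant factors (1,1,1,1,1,1,1,1,1).

Boundary ∂_2: C_2 → C_1 acts by ∂[p,q,r] = [q,r] − [p,r] + [p,q]. For instance
  ∂[2,4,9] = [4,9] − [2,9] + [2,4],
  ∂[2,4,7] = [4,7] − [2,7] + [2,4].
This gives a 30×20 integer matrix of rank 20; reducing to Smith normal form yields diagonal entries (1,1,1,1,1,1,1,1,1,1,1,1,1,1,1,1,1,1,1,2).

Now H_k = ker ∂_k / im ∂_{k+1}, so:

  H_2: rank ker ∂_2 − rank ∂_3 = (20 − 20) − 0 = 0, and there is no ∂_3, so H_2 ≅ 0.

H_2 ≅ 0.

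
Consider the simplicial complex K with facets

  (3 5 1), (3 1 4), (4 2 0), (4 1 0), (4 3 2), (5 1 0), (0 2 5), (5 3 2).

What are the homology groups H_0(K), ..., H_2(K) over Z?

Fix the vertex order 0 < 1 < 2 < 3 < 4 < 5 and write every simplex with vertices in increasing order. Then dim K = 2 and the simplices of K are:

  0-simplices (6): [0], [1], [2], [3], [4], [5]
  1-simplices (12): [0,1], [0,2], [0,4], [0,5], [1,3], [1,4], [1,5], [2,3], [2,4], [2,5], [3,4], [3,5]
  2-simplices (8): [0,1,4], [0,1,5], [0,2,4], [0,2,5], [1,3,4], [1,3,5], [2,3,4], [2,3,5]

giving chain groups C_0 ≅ Z^6, C_1 ≅ Z^12, C_2 ≅ Z^8.

∂_1: C_1 → C_0 sends each edge [p,q] (with p < q) to q − p. For instance
  ∂[0,4] = [4] − [0].
The resulting 6×12 matrix has rank 5, and its Smith normal form has invariant factors (1,1,1,1,1).

Boundary ∂_2: C_2 → C_1 acts by ∂[p,q,r] = [q,r] − [p,r] + [p,q]. For instance
  ∂[0,1,5] = [1,5] − [0,5] + [0,1],
  ∂[0,2,5] = [2,5] − [0,5] + [0,2].
This gives a 12×8 integer matrix of rank 7; reducing to Smith normal form yields diagonal entries (1,1,1,1,1,1,1).

Reading off H_k = ker ∂_k / im ∂_{k+1}:

  H_0: rank C_0 − rank ∂_1 = 6 − 5 = 1, and the invariant factors of ∂_1 are all 1, so H_0 ≅ Z.
  H_1: rank ker ∂_1 − rank ∂_2 = (12 − 5) − 7 = 0, and the invariant factors of ∂_2 are all 1, so H_1 ≅ 0.
  H_2: rank ker ∂_2 − rank ∂_3 = (8 − 7) − 0 = 1, and there is no ∂_3, so H_2 ≅ Z.

H_0 ≅ Z,  H_1 = 0,  H_2 ≅ Z.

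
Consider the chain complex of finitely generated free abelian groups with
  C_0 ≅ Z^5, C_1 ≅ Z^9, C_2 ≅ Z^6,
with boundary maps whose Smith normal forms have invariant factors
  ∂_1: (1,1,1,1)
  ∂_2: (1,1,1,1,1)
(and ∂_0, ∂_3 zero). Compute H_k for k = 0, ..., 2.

H_0: b_0 = 5 − 0 − 4 = 1; torsion from ∂_1 factors > 1: none. So H_0 = Z.
H_1: b_1 = 9 − 4 − 5 = 0; torsion from ∂_2 factors > 1: none. So H_1 = 0.
H_2: b_2 = 6 − 5 − 0 = 1; torsion from ∂_3 factors > 1: none. So H_2 = Z.

H_0 = Z,  H_1 = 0,  H_2 = Z.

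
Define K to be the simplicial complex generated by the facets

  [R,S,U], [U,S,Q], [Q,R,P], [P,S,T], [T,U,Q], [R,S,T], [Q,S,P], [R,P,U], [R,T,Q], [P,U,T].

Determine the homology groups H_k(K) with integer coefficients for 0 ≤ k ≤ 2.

H_0 = Z,  H_1 = Z/2,  H_2 = 0.

Fix the vertex order P < Q < R < S < T < U and write every simplex with vertices in increasing order. Then dim K = 2 and the simplices of K are:

  0-simplices (6): P, Q, R, S, T, U
  1-simplices (15): PQ, PR, PS, PT, PU, QR, QS, QT, QU, RS, RT, RU, ST, SU, TU
  2-simplices (10): PQR, PQS, PRU, PST, PTU, QRT, QSU, QTU, RST, RSU

so the chain groups are C_0 ≅ Z^6, C_1 ≅ Z^15, C_2 ≅ Z^10.

∂_1: C_1 → C_0 maps an edge to its endpoints' difference, ∂[p,q] = q − p. For instance
  ∂QR = R − Q.
This gives a 6×15 integer matrix of rank 5; reducing to Smith normal form yields diagonal entries (1,1,1,1,1).

The boundary map ∂_2: C_2 → C_1 acts by ∂[p,q,r] = [q,r] − [p,r] + [p,q]. For instance
  ∂PST = ST − PT + PS,
  ∂RSU = SU − RU + RS.
As a 15×10 matrix over Z this has rank 10, with invariant factors (1,1,1,1,1,1,1,1,1,2).

From H_k ≅ ker(∂_k) / im(∂_{k+1}) we obtain:

  H_0: rank C_0 − rank ∂_1 = 6 − 5 = 1, and the invariant factors of ∂_1 are all 1, so H_0 = Z.
  H_1: rank ker ∂_1 − rank ∂_2 = (15 − 5) − 10 = 0, and ∂_2 has invariant factor 2 > 1, so H_1 = Z/2.
  H_2: rank ker ∂_2 − rank ∂_3 = (10 − 10) − 0 = 0, and there is no ∂_3, so H_2 = 0.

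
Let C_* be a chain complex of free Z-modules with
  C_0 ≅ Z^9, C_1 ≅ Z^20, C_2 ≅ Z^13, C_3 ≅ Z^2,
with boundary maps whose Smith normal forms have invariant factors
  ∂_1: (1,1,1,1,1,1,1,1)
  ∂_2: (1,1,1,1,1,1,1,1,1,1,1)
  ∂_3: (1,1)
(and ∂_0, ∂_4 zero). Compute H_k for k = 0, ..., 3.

H_0: b_0 = 9 − 0 − 8 = 1; torsion from ∂_1 factors > 1: none. So H_0 ≅ Z.
H_1: b_1 = 20 − 8 − 11 = 1; torsion from ∂_2 factors > 1: none. So H_1 ≅ Z.
H_2: b_2 = 13 − 11 − 2 = 0; torsion from ∂_3 factors > 1: none. So H_2 ≅ 0.
H_3: b_3 = 2 − 2 − 0 = 0; torsion from ∂_4 factors > 1: none. So H_3 ≅ 0.

H_0 ≅ Z,  H_1 ≅ Z,  H_2 = 0,  H_3 = 0.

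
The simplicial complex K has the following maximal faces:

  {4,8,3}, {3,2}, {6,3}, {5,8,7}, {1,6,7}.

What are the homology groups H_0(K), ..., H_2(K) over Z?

Fix the vertex order 1 < 2 < 3 < 4 < 5 < 6 < 7 < 8 and write every simplex with vertices in increasing order. Then dim K = 2 and the simplices of K are:

  0-simplices (8): [1], [2], [3], [4], [5], [6], [7], [8]
  1-simplices (11): [1,6], [1,7], [2,3], [3,4], [3,6], [3,8], [4,8], [5,7], [5,8], [6,7], [7,8]
  2-simplices (3): [1,6,7], [3,4,8], [5,7,8]

giving chain groups C_0 ≅ Z^8, C_1 ≅ Z^11, C_2 ≅ Z^3.

∂_1: C_1 → C_0 is given by ∂[p,q] = [q] − [p]. For instance
  ∂[3,4] = [4] − [3].
The resulting 8×11 matrix has rank 7, and its Smith normal form has invariant factors (1,1,1,1,1,1,1).

∂_2: C_2 → C_1 maps a triangle to the signed sum of its edges. For instance
  ∂[5,7,8] = [7,8] − [5,8] + [5,7],
  ∂[1,6,7] = [6,7] − [1,7] + [1,6].
As a 11×3 matrix over Z this has rank 3, with invariant factors (1,1,1).

Now H_k = ker ∂_k / im ∂_{k+1}, so:

  H_0: rank C_0 − rank ∂_1 = 8 − 7 = 1, and the invariant factors of ∂_1 are all 1, so H_0 ≅ Z.
  H_1: rank ker ∂_1 − rank ∂_2 = (11 − 7) − 3 = 1, and the invariant factors of ∂_2 are all 1, so H_1 ≅ Z.
  H_2: rank ker ∂_2 − rank ∂_3 = (3 − 3) − 0 = 0, and there is no ∂_3, so H_2 ≅ 0.

H_0 = Z,  H_1 = Z,  H_2 = 0.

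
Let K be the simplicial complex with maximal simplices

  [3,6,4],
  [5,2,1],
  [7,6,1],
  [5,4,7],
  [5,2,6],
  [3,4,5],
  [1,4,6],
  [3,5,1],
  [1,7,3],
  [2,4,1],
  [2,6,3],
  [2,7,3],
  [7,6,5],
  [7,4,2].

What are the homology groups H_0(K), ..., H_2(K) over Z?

We work with the vertex ordering 1 < 2 < 3 < 4 < 5 < 6 < 7. The simplices of K, each written with vertices in increasing order, are:

  0-simplices (7): [1], [2], [3], [4], [5], [6], [7]
  1-simplices (21): [1,2], [1,3], [1,4], [1,5], [1,6], [1,7], [2,3], [2,4], [2,5], [2,6], [2,7], [3,4], [3,5], [3,6], [3,7], [4,5], [4,6], [4,7], [5,6], [5,7], [6,7]
  2-simplices (14): [1,2,4], [1,2,5], [1,3,5], [1,3,7], [1,4,6], [1,6,7], [2,3,6], [2,3,7], [2,4,7], [2,5,6], [3,4,5], [3,4,6], [4,5,7], [5,6,7]

giving chain groups C_0 ≅ Z^7, C_1 ≅ Z^21, C_2 ≅ Z^14.

∂_1: C_1 → C_0 is given by ∂[p,q] = [q] − [p].
The 7×21 boundary matrix has rank 6 and Smith normal form diag(1,1,1,1,1,1).

The boundary map ∂_2: C_2 → C_1 acts by ∂[p,q,r] = [q,r] − [p,r] + [p,q]. For instance
  ∂[1,2,4] = [2,4] − [1,4] + [1,2],
  ∂[4,5,7] = [5,7] − [4,7] + [4,5].
As a 21×14 matrix over Z this has rank 13, with invariant factors (1,1,1,1,1,1,1,1,1,1,1,1,1).

Now H_k = ker ∂_k / im ∂_{k+1}, so:

  H_0: rank C_0 − rank ∂_1 = 7 − 6 = 1, and the invariant factors of ∂_1 are all 1, so H_0 = Z.
  H_1: rank ker ∂_1 − rank ∂_2 = (21 − 6) − 13 = 2, and the invariant factors of ∂_2 are all 1, so H_1 = Z^2.
  H_2: rank ker ∂_2 − rank ∂_3 = (14 − 13) − 0 = 1, and there is no ∂_3, so H_2 = Z.

H_0 ≅ Z,  H_1 ≅ Z^2,  H_2 ≅ Z.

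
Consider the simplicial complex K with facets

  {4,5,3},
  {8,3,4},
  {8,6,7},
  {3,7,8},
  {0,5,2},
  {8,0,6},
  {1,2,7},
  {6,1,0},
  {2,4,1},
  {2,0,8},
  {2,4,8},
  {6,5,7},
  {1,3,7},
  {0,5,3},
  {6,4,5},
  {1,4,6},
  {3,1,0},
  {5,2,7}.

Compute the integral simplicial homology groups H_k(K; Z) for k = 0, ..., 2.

H_0 = Z,  H_1 = Z^2,  H_2 = Z.

Order the vertices as 0 < 1 < 2 < 3 < 4 < 5 < 6 < 7 < 8. Listing each simplex with vertices in this order, K has dimension 2 with simplices:

  0-simplices (9): [0], [1], [2], [3], [4], [5], [6], [7], [8]
  1-simplices (27): (27 of them)
  2-simplices (18): [0,1,3], [0,1,6], [0,2,5], [0,2,8], [0,3,5], [0,6,8], [1,2,4], [1,2,7], [1,3,7], [1,4,6], [2,4,8], [2,5,7], [3,4,5], [3,4,8], [3,7,8], [4,5,6], [5,6,7], [6,7,8]

so the chain groups are C_0 ≅ Z^9, C_1 ≅ Z^27, C_2 ≅ Z^18.

∂_1: C_1 → C_0 sends each edge [p,q] (with p < q) to q − p. For instance
  ∂[1,7] = [7] − [1].
The resulting 9×27 matrix has rank 8, and its Smith normal form has invariant factors (1,1,1,1,1,1,1,1).

Boundary ∂_2: C_2 → C_1 sends each 2-simplex [p,q,r] to [q,r] − [p,r] + [p,q]. For instance
  ∂[0,1,3] = [1,3] − [0,3] + [0,1],
  ∂[1,4,6] = [4,6] − [1,6] + [1,4].
This gives a 27×18 integer matrix of rank 17; reducing to Smith normal form yields diagonal entries (1,1,1,1,1,1,1,1,1,1,1,1,1,1,1,1,1).

Now H_k = ker ∂_k / im ∂_{k+1}, so:

  H_0: rank C_0 − rank ∂_1 = 9 − 8 = 1, and the invariant factors of ∂_1 are all 1, so H_0 ≅ Z.
  H_1: rank ker ∂_1 − rank ∂_2 = (27 − 8) − 17 = 2, and the invariant factors of ∂_2 are all 1, so H_1 ≅ Z^2.
  H_2: rank ker ∂_2 − rank ∂_3 = (18 − 17) − 0 = 1, and there is no ∂_3, so H_2 ≅ Z.

As a check, the Euler characteristic is 9 − 27 + 18 = 0, which agrees with 1 − 2 + 1 = 0.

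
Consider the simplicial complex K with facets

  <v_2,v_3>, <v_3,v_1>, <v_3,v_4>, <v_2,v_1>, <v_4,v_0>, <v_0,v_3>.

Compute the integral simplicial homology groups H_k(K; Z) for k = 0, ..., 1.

Take the total order v_0 < v_1 < v_2 < v_3 < v_4 on the vertex set. Then K (dimension 1) consists of the simplices:

  0-simplices (5): [v_0], [v_1], [v_2], [v_3], [v_4]
  1-simplices (6): [v_0,v_3], [v_0,v_4], [v_1,v_2], [v_1,v_3], [v_2,v_3], [v_3,v_4]

giving chain groups C_0 ≅ Z^5, C_1 ≅ Z^6.

Boundary ∂_1: C_1 → C_0 sends each edge [p,q] (with p < q) to q − p.
As a 5×6 matrix over Z this has rank 4, with invariant factors (1,1,1,1).

Computing H_k = (kernel of ∂_k) / (image of ∂_{k+1}):

  H_0: rank C_0 − rank ∂_1 = 5 − 4 = 1, and the invariant factors of ∂_1 are all 1, so H_0 = Z.
  H_1: rank ker ∂_1 − rank ∂_2 = (6 − 4) − 0 = 2, and there is no ∂_2, so H_1 = Z^2.

As a check, the Euler characteristic is 5 − 6 = -1, which agrees with 1 − 2 = -1.

H_0 ≅ Z,  H_1 ≅ Z^2.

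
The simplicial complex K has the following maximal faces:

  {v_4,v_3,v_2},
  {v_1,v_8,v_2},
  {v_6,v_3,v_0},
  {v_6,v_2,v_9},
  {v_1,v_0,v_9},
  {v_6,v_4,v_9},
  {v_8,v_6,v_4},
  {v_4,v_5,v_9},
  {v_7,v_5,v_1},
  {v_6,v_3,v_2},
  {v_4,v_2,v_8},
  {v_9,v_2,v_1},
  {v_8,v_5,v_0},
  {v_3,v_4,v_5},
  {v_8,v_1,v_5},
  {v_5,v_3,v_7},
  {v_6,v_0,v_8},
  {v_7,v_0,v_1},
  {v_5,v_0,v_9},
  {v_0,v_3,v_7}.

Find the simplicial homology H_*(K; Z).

H_0 ≅ Z,  H_1 ≅ Z × Z/2,  H_2 = 0.

Take the total order v_0 < v_1 < v_2 < v_3 < v_4 < v_5 < v_6 < v_7 < v_8 < v_9 on the vertex set. Then K (dimension 2) consists of the simplices:

  0-simplices (10): [v_0], [v_1], [v_2], [v_3], [v_4], [v_5], [v_6], [v_7], [v_8], [v_9]
  1-simplices (30): (30 of them)
  2-simplices (20): (20 of them)

Hence C_0 ≅ Z^10, C_1 ≅ Z^30, C_2 ≅ Z^20.

Boundary ∂_1: C_1 → C_0 is given by ∂[p,q] = [q] − [p]. For instance
  ∂[v_0,v_6] = [v_6] − [v_0].
The 10×30 boundary matrix has rank 9 and Smith normal form diag(1,1,1,1,1,1,1,1,1).

The boundary map ∂_2: C_2 → C_1 maps a triangle to the signed sum of its edges. For instance
  ∂[v_0,v_5,v_9] = [v_5,v_9] − [v_0,v_9] + [v_0,v_5],
  ∂[v_0,v_3,v_7] = [v_3,v_7] − [v_0,v_7] + [v_0,v_3].
As a 30×20 matrix over Z this has rank 20, with invariant factors (1,1,1,1,1,1,1,1,1,1,1,1,1,1,1,1,1,1,1,2).

Reading off H_k = ker ∂_k / im ∂_{k+1}:

  H_0: rank C_0 − rank ∂_1 = 10 − 9 = 1, and the invariant factors of ∂_1 are all 1, so H_0 ≅ Z.
  H_1: rank ker ∂_1 − rank ∂_2 = (30 − 9) − 20 = 1, and ∂_2 has invariant factor 2 > 1, so H_1 ≅ Z × Z/2.
  H_2: rank ker ∂_2 − rank ∂_3 = (20 − 20) − 0 = 0, and there is no ∂_3, so H_2 ≅ 0.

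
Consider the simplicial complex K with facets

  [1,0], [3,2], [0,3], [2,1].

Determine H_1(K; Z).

H_1 = Z.

K has 4 vertices, 4 edges.
rank ∂_1 = 3, rank ∂_2 = 0 ⇒ b_1 = 4 − 3 − 0 = 1. So H_1 = Z.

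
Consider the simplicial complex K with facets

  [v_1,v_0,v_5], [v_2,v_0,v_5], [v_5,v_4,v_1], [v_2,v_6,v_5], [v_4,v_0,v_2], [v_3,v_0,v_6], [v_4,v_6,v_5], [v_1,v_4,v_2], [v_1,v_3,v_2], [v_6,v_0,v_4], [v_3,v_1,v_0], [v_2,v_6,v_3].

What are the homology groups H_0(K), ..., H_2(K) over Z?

We work with the vertex ordering v_0 < v_1 < v_2 < v_3 < v_4 < v_5 < v_6. The simplices of K, each written with vertices in increasing order, are:

  0-simplices (7): [v_0], [v_1], [v_2], [v_3], [v_4], [v_5], [v_6]
  1-simplices (18): (18 of them)
  2-simplices (12): (12 of them)

so the chain groups are C_0 ≅ Z^7, C_1 ≅ Z^18, C_2 ≅ Z^12.

Boundary ∂_1: C_1 → C_0 is given by ∂[p,q] = [q] − [p]. For instance
  ∂[v_5,v_6] = [v_6] − [v_5].
As a 7×18 matrix over Z this has rank 6, with invariant factors (1,1,1,1,1,1).

∂_2: C_2 → C_1 sends each 2-simplex [p,q,r] to [q,r] − [p,r] + [p,q]. For instance
  ∂[v_4,v_5,v_6] = [v_5,v_6] − [v_4,v_6] + [v_4,v_5],
  ∂[v_1,v_2,v_4] = [v_2,v_4] − [v_1,v_4] + [v_1,v_2].
As a 18×12 matrix over Z this has rank 12, with invariant factors (1,1,1,1,1,1,1,1,1,1,1,2).

From H_k ≅ ker(∂_k) / im(∂_{k+1}) we obtain:

  H_0: rank C_0 − rank ∂_1 = 7 − 6 = 1, and the invariant factors of ∂_1 are all 1, so H_0 = Z.
  H_1: rank ker ∂_1 − rank ∂_2 = (18 − 6) − 12 = 0, and ∂_2 has invariant factor 2 > 1, so H_1 = Z/2Z.
  H_2: rank ker ∂_2 − rank ∂_3 = (12 − 12) − 0 = 0, and there is no ∂_3, so H_2 = 0.

H_0 = Z,  H_1 = Z/2Z,  H_2 = 0.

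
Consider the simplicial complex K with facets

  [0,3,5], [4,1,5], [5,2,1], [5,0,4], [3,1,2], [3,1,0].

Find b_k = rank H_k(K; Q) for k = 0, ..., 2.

b_0 = 1, b_1 = 1, b_2 = 0.

Order the vertices as 0 < 1 < 2 < 3 < 4 < 5. Listing each simplex with vertices in this order, K has dimension 2 with simplices:

  0-simplices (6): [0], [1], [2], [3], [4], [5]
  1-simplices (12): [0,1], [0,3], [0,4], [0,5], [1,2], [1,3], [1,4], [1,5], [2,3], [2,5], [3,5], [4,5]
  2-simplices (6): [0,1,3], [0,3,5], [0,4,5], [1,2,3], [1,2,5], [1,4,5]

giving chain groups C_0 ≅ Z^6, C_1 ≅ Z^12, C_2 ≅ Z^6.

Boundary ∂_1: C_1 → C_0 maps an edge to its endpoints' difference, ∂[p,q] = q − p. For instance
  ∂[1,4] = [4] − [1].
This gives a 6×12 integer matrix of rank 5; reducing to Smith normal form yields diagonal entries (1,1,1,1,1).

Boundary ∂_2: C_2 → C_1 sends each 2-simplex [p,q,r] to [q,r] − [p,r] + [p,q]. For instance
  ∂[0,4,5] = [4,5] − [0,5] + [0,4],
  ∂[1,4,5] = [4,5] − [1,5] + [1,4].
This gives a 12×6 integer matrix of rank 6; reducing to Smith normal form yields diagonal entries (1,1,1,1,1,1).

From H_k ≅ ker(∂_k) / im(∂_{k+1}) we obtain:

  H_0: rank C_0 − rank ∂_1 = 6 − 5 = 1, and the invariant factors of ∂_1 are all 1, so H_0 = Z.
  H_1: rank ker ∂_1 − rank ∂_2 = (12 − 5) − 6 = 1, and the invariant factors of ∂_2 are all 1, so H_1 = Z.
  H_2: rank ker ∂_2 − rank ∂_3 = (6 − 6) − 0 = 0, and there is no ∂_3, so H_2 = 0.

(K is a triangulation of the cylinder S^1 x I.)

Hence the Betti numbers are b_0 = 1, b_1 = 1, b_2 = 0.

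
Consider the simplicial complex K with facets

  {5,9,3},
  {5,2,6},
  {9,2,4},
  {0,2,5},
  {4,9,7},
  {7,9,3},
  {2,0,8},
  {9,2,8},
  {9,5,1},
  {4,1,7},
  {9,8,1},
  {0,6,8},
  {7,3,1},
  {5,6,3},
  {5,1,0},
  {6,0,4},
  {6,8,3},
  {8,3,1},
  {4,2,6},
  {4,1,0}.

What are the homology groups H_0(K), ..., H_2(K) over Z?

Take the total order 0 < 1 < 2 < 3 < 4 < 5 < 6 < 7 < 8 < 9 on the vertex set. Then K (dimension 2) consists of the simplices:

  0-simplices (10): [0], [1], [2], [3], [4], [5], [6], [7], [8], [9]
  1-simplices (30): (30 of them)
  2-simplices (20): (20 of them)

giving chain groups C_0 ≅ Z^10, C_1 ≅ Z^30, C_2 ≅ Z^20.

The boundary map ∂_1: C_1 → C_0 sends each edge [p,q] (with p < q) to q − p. For instance
  ∂[3,8] = [8] − [3].
As a 10×30 matrix over Z this has rank 9, with invariant factors (1,1,1,1,1,1,1,1,1).

Boundary ∂_2: C_2 → C_1 maps a triangle to the signed sum of its edges. For instance
  ∂[3,7,9] = [7,9] − [3,9] + [3,7],
  ∂[3,5,9] = [5,9] − [3,9] + [3,5].
The resulting 30×20 matrix has rank 20, and its Smith normal form has invariant factors (1,1,1,1,1,1,1,1,1,1,1,1,1,1,1,1,1,1,1,2).

Reading off H_k = ker ∂_k / im ∂_{k+1}:

  H_0: rank C_0 − rank ∂_1 = 10 − 9 = 1, and the invariant factors of ∂_1 are all 1, so H_0 = Z.
  H_1: rank ker ∂_1 − rank ∂_2 = (30 − 9) − 20 = 1, and ∂_2 has invariant factor 2 > 1, so H_1 = Z ⊕ Z/2.
  H_2: rank ker ∂_2 − rank ∂_3 = (20 − 20) − 0 = 0, and there is no ∂_3, so H_2 = 0.

(K is a triangulation of the Klein bottle.)

H_0 = Z,  H_1 = Z ⊕ Z/2,  H_2 = 0.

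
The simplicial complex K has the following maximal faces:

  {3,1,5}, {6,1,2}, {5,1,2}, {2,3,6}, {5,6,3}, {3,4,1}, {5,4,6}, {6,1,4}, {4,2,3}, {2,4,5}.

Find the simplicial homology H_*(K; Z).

H_0 ≅ Z,  H_1 ≅ Z/2,  H_2 = 0.

Fix the vertex order 1 < 2 < 3 < 4 < 5 < 6 and write every simplex with vertices in increasing order. Then dim K = 2 and the simplices of K are:

  0-simplices (6): [1], [2], [3], [4], [5], [6]
  1-simplices (15): [1,2], [1,3], [1,4], [1,5], [1,6], [2,3], [2,4], [2,5], [2,6], [3,4], [3,5], [3,6], [4,5], [4,6], [5,6]
  2-simplices (10): [1,2,5], [1,2,6], [1,3,4], [1,3,5], [1,4,6], [2,3,4], [2,3,6], [2,4,5], [3,5,6], [4,5,6]

Hence C_0 ≅ Z^6, C_1 ≅ Z^15, C_2 ≅ Z^10.

The boundary map ∂_1: C_1 → C_0 maps an edge to its endpoints' difference, ∂[p,q] = q − p.
This gives a 6×15 integer matrix of rank 5; reducing to Smith normal form yields diagonal entries (1,1,1,1,1).

The boundary map ∂_2: C_2 → C_1 sends each 2-simplex [p,q,r] to [q,r] − [p,r] + [p,q]. For instance
  ∂[2,4,5] = [4,5] − [2,5] + [2,4],
  ∂[1,3,5] = [3,5] − [1,5] + [1,3].
This gives a 15×10 integer matrix of rank 10; reducing to Smith normal form yields diagonal entries (1,1,1,1,1,1,1,1,1,2).

From H_k ≅ ker(∂_k) / im(∂_{k+1}) we obtain:

  H_0: rank C_0 − rank ∂_1 = 6 − 5 = 1, and the invariant factors of ∂_1 are all 1, so H_0 ≅ Z.
  H_1: rank ker ∂_1 − rank ∂_2 = (15 − 5) − 10 = 0, and ∂_2 has invariant factor 2 > 1, so H_1 ≅ Z/2.
  H_2: rank ker ∂_2 − rank ∂_3 = (10 − 10) − 0 = 0, and there is no ∂_3, so H_2 ≅ 0.

As a check, the Euler characteristic is 6 − 15 + 10 = 1, which agrees with 1 − 0 + 0 = 1.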